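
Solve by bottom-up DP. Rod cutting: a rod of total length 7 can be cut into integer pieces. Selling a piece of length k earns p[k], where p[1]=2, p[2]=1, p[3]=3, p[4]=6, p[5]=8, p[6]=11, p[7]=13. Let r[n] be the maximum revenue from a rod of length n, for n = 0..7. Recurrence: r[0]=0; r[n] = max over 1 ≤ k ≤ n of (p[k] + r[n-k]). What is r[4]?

8

   n    0    1    2    3    4    5    6    7
r[n]    0    2    4    6    8   10   12   14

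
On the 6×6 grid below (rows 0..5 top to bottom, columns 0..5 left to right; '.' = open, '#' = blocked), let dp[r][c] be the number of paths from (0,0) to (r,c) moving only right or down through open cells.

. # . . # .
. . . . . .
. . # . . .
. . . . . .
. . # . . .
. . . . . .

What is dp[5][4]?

r\c   0   1   2   3   4   5
  0   1   0   0   0   0   0
  1   1   1   1   1   1   1
  2   1   2   0   1   2   3
  3   1   3   3   4   6   9
  4   1   4   0   4  10  19
  5   1   5   5   9  19  38

19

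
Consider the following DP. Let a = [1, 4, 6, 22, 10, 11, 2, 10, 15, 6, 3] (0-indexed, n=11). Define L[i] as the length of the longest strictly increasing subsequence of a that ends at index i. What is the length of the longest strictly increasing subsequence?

   i    0    1    2    3    4    5    6    7    8    9   10
a[i]    1    4    6   22   10   11    2   10   15    6    3
L[i]    1    2    3    4    4    5    2    4    6    3    3

6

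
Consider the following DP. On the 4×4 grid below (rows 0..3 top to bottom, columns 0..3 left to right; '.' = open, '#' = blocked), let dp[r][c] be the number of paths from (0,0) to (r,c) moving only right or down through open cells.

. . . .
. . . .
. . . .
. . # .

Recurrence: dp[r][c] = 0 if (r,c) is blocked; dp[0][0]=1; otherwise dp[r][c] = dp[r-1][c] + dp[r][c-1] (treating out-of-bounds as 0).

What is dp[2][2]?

r\c   0   1   2   3
  0   1   1   1   1
  1   1   2   3   4
  2   1   3   6  10
  3   1   4   0  10

6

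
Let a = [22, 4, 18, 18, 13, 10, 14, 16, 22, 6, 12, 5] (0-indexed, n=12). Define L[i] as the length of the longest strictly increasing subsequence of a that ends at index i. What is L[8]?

   i    0    1    2    3    4    5    6    7    8    9   10   11
a[i]   22    4   18   18   13   10   14   16   22    6   12    5
L[i]    1    1    2    2    2    2    3    4    5    2    3    2

5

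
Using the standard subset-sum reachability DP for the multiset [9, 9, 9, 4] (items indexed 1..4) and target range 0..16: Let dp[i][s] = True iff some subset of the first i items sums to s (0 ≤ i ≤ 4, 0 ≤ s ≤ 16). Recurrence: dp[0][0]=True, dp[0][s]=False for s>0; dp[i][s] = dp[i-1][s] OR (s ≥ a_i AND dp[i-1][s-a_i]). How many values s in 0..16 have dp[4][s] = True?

i\s   0   1   2   3   4   5   6   7   8   9  10  11  12  13  14  15  16
  0   T   F   F   F   F   F   F   F   F   F   F   F   F   F   F   F   F
  1   T   F   F   F   F   F   F   F   F   T   F   F   F   F   F   F   F
  2   T   F   F   F   F   F   F   F   F   T   F   F   F   F   F   F   F
  3   T   F   F   F   F   F   F   F   F   T   F   F   F   F   F   F   F
  4   T   F   F   F   T   F   F   F   F   T   F   F   F   T   F   F   F

4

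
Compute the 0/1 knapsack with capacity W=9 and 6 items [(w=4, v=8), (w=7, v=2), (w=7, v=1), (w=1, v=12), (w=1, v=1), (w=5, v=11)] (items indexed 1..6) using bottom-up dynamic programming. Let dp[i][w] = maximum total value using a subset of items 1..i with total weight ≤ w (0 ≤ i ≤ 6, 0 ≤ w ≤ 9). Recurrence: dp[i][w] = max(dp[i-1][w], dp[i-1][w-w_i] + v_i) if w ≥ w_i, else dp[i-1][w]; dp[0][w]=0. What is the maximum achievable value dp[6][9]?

24

i\w   0   1   2   3   4   5   6   7   8   9
  0   0   0   0   0   0   0   0   0   0   0
  1   0   0   0   0   8   8   8   8   8   8
  2   0   0   0   0   8   8   8   8   8   8
  3   0   0   0   0   8   8   8   8   8   8
  4   0  12  12  12  12  20  20  20  20  20
  5   0  12  13  13  13  20  21  21  21  21
  6   0  12  13  13  13  20  23  24  24  24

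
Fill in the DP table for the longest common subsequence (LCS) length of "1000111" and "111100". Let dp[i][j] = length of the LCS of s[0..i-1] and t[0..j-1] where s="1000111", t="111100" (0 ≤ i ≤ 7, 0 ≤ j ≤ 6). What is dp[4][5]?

2

   ''  1  1  1  1  0  0
''  0  0  0  0  0  0  0
 1  0  1  1  1  1  1  1
 0  0  1  1  1  1  2  2
 0  0  1  1  1  1  2  3
 0  0  1  1  1  1  2  3
 1  0  1  2  2  2  2  3
 1  0  1  2  3  3  3  3
 1  0  1  2  3  4  4  4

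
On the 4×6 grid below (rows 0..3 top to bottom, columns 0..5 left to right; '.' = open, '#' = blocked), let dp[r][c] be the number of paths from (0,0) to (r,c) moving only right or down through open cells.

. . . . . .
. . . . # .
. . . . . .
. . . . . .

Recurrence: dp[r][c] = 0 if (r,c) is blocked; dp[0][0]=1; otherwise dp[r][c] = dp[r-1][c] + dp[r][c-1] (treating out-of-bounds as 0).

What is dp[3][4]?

30

r\c   0   1   2   3   4   5
  0   1   1   1   1   1   1
  1   1   2   3   4   0   1
  2   1   3   6  10  10  11
  3   1   4  10  20  30  41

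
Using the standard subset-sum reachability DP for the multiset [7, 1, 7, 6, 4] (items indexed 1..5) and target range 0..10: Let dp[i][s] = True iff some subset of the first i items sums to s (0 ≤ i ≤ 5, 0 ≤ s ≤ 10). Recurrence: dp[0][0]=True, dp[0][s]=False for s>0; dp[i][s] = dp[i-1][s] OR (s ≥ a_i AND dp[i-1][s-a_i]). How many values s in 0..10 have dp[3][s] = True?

4

i\s   0   1   2   3   4   5   6   7   8   9  10
  0   T   F   F   F   F   F   F   F   F   F   F
  1   T   F   F   F   F   F   F   T   F   F   F
  2   T   T   F   F   F   F   F   T   T   F   F
  3   T   T   F   F   F   F   F   T   T   F   F
  4   T   T   F   F   F   F   T   T   T   F   F
  5   T   T   F   F   T   T   T   T   T   F   T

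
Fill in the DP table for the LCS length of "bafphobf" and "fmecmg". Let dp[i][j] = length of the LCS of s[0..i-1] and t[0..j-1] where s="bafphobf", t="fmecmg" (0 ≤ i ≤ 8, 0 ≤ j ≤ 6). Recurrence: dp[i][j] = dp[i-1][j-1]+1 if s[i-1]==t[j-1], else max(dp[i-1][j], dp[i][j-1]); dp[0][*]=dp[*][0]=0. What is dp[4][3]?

   ''  f  m  e  c  m  g
''  0  0  0  0  0  0  0
 b  0  0  0  0  0  0  0
 a  0  0  0  0  0  0  0
 f  0  1  1  1  1  1  1
 p  0  1  1  1  1  1  1
 h  0  1  1  1  1  1  1
 o  0  1  1  1  1  1  1
 b  0  1  1  1  1  1  1
 f  0  1  1  1  1  1  1

1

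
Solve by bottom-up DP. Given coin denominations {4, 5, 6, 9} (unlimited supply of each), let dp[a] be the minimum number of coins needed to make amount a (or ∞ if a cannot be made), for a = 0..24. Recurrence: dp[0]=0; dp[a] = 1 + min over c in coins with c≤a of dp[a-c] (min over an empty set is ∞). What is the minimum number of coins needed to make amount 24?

 a  0  1  2  3  4  5  6  7  8  9 10 11 12 13 14 15 16 17 18 19 20 21 22 23 24
dp  0  -  -  -  1  1  1  -  2  1  2  2  2  2  2  2  3  3  2  3  3  3  3  3  3
(- denotes ∞ / unreachable)

3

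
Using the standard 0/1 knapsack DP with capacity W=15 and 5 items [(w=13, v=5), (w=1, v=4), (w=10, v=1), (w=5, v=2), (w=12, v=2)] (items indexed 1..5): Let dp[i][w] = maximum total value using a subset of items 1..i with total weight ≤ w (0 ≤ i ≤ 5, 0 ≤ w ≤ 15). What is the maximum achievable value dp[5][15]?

9

i\w   0   1   2   3   4   5   6   7   8   9  10  11  12  13  14  15
  0   0   0   0   0   0   0   0   0   0   0   0   0   0   0   0   0
  1   0   0   0   0   0   0   0   0   0   0   0   0   0   5   5   5
  2   0   4   4   4   4   4   4   4   4   4   4   4   4   5   9   9
  3   0   4   4   4   4   4   4   4   4   4   4   5   5   5   9   9
  4   0   4   4   4   4   4   6   6   6   6   6   6   6   6   9   9
  5   0   4   4   4   4   4   6   6   6   6   6   6   6   6   9   9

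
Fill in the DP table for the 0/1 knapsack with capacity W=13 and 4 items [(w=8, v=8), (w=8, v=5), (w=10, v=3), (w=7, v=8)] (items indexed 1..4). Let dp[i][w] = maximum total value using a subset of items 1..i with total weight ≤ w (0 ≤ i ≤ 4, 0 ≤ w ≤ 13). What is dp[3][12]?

8

i\w   0   1   2   3   4   5   6   7   8   9  10  11  12  13
  0   0   0   0   0   0   0   0   0   0   0   0   0   0   0
  1   0   0   0   0   0   0   0   0   8   8   8   8   8   8
  2   0   0   0   0   0   0   0   0   8   8   8   8   8   8
  3   0   0   0   0   0   0   0   0   8   8   8   8   8   8
  4   0   0   0   0   0   0   0   8   8   8   8   8   8   8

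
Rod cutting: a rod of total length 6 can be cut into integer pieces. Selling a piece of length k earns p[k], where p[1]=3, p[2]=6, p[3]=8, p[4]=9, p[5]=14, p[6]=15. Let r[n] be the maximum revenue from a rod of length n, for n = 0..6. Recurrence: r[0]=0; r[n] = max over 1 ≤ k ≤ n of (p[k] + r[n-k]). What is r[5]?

   n    0    1    2    3    4    5    6
r[n]    0    3    6    9   12   15   18

15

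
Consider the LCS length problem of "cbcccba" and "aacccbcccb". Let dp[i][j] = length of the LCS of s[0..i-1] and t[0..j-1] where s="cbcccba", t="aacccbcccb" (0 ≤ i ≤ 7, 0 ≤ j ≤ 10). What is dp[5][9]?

   ''  a  a  c  c  c  b  c  c  c  b
''  0  0  0  0  0  0  0  0  0  0  0
 c  0  0  0  1  1  1  1  1  1  1  1
 b  0  0  0  1  1  1  2  2  2  2  2
 c  0  0  0  1  2  2  2  3  3  3  3
 c  0  0  0  1  2  3  3  3  4  4  4
 c  0  0  0  1  2  3  3  4  4  5  5
 b  0  0  0  1  2  3  4  4  4  5  6
 a  0  1  1  1  2  3  4  4  4  5  6

5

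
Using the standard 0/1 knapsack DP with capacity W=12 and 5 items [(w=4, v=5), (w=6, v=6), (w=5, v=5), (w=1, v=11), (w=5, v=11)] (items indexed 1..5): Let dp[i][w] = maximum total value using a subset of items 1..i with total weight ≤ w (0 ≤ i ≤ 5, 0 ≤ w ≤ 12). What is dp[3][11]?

11

i\w   0   1   2   3   4   5   6   7   8   9  10  11  12
  0   0   0   0   0   0   0   0   0   0   0   0   0   0
  1   0   0   0   0   5   5   5   5   5   5   5   5   5
  2   0   0   0   0   5   5   6   6   6   6  11  11  11
  3   0   0   0   0   5   5   6   6   6  10  11  11  11
  4   0  11  11  11  11  16  16  17  17  17  21  22  22
  5   0  11  11  11  11  16  22  22  22  22  27  27  28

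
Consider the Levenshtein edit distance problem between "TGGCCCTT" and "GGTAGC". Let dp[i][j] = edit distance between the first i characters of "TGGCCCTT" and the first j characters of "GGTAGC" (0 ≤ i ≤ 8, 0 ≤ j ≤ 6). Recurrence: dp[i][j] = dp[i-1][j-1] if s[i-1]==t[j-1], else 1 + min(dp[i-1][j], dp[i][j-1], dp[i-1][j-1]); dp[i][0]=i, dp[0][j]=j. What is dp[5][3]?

3

   ''  G  G  T  A  G  C
''  0  1  2  3  4  5  6
 T  1  1  2  2  3  4  5
 G  2  1  1  2  3  3  4
 G  3  2  1  2  3  3  4
 C  4  3  2  2  3  4  3
 C  5  4  3  3  3  4  4
 C  6  5  4  4  4  4  4
 T  7  6  5  4  5  5  5
 T  8  7  6  5  5  6  6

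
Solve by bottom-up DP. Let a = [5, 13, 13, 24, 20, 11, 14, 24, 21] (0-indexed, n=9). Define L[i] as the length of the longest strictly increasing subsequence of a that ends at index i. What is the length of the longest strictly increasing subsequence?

4

   i    0    1    2    3    4    5    6    7    8
a[i]    5   13   13   24   20   11   14   24   21
L[i]    1    2    2    3    3    2    3    4    4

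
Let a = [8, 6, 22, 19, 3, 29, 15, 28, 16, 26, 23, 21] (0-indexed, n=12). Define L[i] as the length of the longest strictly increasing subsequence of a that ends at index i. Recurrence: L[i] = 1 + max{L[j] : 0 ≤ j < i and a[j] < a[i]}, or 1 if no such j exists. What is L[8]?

3

   i    0    1    2    3    4    5    6    7    8    9   10   11
a[i]    8    6   22   19    3   29   15   28   16   26   23   21
L[i]    1    1    2    2    1    3    2    3    3    4    4    4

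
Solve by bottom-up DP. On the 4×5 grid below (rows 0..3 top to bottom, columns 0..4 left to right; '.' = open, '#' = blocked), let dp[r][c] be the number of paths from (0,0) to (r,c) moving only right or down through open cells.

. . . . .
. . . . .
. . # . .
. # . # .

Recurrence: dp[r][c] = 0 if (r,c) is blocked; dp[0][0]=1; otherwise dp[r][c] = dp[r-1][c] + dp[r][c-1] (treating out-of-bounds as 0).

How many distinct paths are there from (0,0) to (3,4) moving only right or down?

9

r\c   0   1   2   3   4
  0   1   1   1   1   1
  1   1   2   3   4   5
  2   1   3   0   4   9
  3   1   0   0   0   9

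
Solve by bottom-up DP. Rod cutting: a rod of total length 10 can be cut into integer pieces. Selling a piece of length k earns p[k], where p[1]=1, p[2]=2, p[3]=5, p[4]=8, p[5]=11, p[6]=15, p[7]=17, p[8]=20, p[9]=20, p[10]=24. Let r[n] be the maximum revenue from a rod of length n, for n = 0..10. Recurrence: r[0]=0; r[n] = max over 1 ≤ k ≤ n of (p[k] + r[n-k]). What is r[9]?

21

   n    0    1    2    3    4    5    6    7    8    9   10
r[n]    0    1    2    5    8   11   15   17   20   21   24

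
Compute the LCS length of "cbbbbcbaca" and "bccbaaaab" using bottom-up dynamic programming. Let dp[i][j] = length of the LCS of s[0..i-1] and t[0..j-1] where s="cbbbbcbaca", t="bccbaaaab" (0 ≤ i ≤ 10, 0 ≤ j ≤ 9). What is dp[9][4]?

3

   ''  b  c  c  b  a  a  a  a  b
''  0  0  0  0  0  0  0  0  0  0
 c  0  0  1  1  1  1  1  1  1  1
 b  0  1  1  1  2  2  2  2  2  2
 b  0  1  1  1  2  2  2  2  2  3
 b  0  1  1  1  2  2  2  2  2  3
 b  0  1  1  1  2  2  2  2  2  3
 c  0  1  2  2  2  2  2  2  2  3
 b  0  1  2  2  3  3  3  3  3  3
 a  0  1  2  2  3  4  4  4  4  4
 c  0  1  2  3  3  4  4  4  4  4
 a  0  1  2  3  3  4  5  5  5  5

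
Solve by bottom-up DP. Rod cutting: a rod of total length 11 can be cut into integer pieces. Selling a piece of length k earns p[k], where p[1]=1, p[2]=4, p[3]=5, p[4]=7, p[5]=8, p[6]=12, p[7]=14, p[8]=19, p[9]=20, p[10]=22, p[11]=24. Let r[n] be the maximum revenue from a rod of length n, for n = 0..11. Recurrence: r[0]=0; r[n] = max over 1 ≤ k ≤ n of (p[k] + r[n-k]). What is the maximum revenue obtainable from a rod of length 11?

24

   n    0    1    2    3    4    5    6    7    8    9   10   11
r[n]    0    1    4    5    8    9   12   14   19   20   23   24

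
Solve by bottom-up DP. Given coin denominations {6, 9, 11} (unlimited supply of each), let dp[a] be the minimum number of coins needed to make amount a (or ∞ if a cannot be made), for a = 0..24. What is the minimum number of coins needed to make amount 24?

3

 a  0  1  2  3  4  5  6  7  8  9 10 11 12 13 14 15 16 17 18 19 20 21 22 23 24
dp  0  -  -  -  -  -  1  -  -  1  -  1  2  -  -  2  -  2  2  -  2  3  2  3  3
(- denotes ∞ / unreachable)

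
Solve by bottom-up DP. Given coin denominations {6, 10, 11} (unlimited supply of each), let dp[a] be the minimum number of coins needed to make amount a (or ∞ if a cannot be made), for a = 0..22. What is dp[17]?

 a  0  1  2  3  4  5  6  7  8  9 10 11 12 13 14 15 16 17 18 19 20 21 22
dp  0  -  -  -  -  -  1  -  -  -  1  1  2  -  -  -  2  2  3  -  2  2  2
(- denotes ∞ / unreachable)

2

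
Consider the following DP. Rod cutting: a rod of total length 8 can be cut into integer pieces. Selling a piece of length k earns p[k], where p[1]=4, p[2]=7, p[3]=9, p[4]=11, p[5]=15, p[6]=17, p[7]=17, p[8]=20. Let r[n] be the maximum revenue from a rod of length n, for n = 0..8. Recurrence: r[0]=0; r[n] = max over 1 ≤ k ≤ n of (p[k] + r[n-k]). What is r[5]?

20

   n    0    1    2    3    4    5    6    7    8
r[n]    0    4    8   12   16   20   24   28   32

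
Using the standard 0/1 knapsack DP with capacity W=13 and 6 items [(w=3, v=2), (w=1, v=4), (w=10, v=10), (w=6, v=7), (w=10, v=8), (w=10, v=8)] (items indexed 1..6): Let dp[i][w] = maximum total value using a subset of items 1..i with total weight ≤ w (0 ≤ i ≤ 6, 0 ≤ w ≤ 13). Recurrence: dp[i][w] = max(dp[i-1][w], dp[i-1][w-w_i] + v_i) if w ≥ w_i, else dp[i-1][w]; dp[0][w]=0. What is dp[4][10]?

13

i\w   0   1   2   3   4   5   6   7   8   9  10  11  12  13
  0   0   0   0   0   0   0   0   0   0   0   0   0   0   0
  1   0   0   0   2   2   2   2   2   2   2   2   2   2   2
  2   0   4   4   4   6   6   6   6   6   6   6   6   6   6
  3   0   4   4   4   6   6   6   6   6   6  10  14  14  14
  4   0   4   4   4   6   6   7  11  11  11  13  14  14  14
  5   0   4   4   4   6   6   7  11  11  11  13  14  14  14
  6   0   4   4   4   6   6   7  11  11  11  13  14  14  14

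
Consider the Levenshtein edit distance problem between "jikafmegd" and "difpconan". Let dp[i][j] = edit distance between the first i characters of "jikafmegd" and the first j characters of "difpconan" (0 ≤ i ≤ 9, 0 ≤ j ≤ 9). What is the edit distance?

8

   ''  d  i  f  p  c  o  n  a  n
''  0  1  2  3  4  5  6  7  8  9
 j  1  1  2  3  4  5  6  7  8  9
 i  2  2  1  2  3  4  5  6  7  8
 k  3  3  2  2  3  4  5  6  7  8
 a  4  4  3  3  3  4  5  6  6  7
 f  5  5  4  3  4  4  5  6  7  7
 m  6  6  5  4  4  5  5  6  7  8
 e  7  7  6  5  5  5  6  6  7  8
 g  8  8  7  6  6  6  6  7  7  8
 d  9  8  8  7  7  7  7  7  8  8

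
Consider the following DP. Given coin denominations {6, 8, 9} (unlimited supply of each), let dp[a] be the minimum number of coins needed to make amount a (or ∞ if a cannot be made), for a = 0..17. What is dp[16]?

 a  0  1  2  3  4  5  6  7  8  9 10 11 12 13 14 15 16 17
dp  0  -  -  -  -  -  1  -  1  1  -  -  2  -  2  2  2  2
(- denotes ∞ / unreachable)

2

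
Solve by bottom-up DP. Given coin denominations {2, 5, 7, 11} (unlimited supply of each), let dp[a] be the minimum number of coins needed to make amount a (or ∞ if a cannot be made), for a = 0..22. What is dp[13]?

 a  0  1  2  3  4  5  6  7  8  9 10 11 12 13 14 15 16 17 18 19 20 21 22
dp  0  -  1  -  2  1  3  1  4  2  2  1  2  2  2  3  2  3  2  3  3  3  2
(- denotes ∞ / unreachable)

2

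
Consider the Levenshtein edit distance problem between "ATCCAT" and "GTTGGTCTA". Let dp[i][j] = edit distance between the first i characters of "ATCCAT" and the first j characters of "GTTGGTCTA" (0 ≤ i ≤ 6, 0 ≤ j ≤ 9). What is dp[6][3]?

   ''  G  T  T  G  G  T  C  T  A
''  0  1  2  3  4  5  6  7  8  9
 A  1  1  2  3  4  5  6  7  8  8
 T  2  2  1  2  3  4  5  6  7  8
 C  3  3  2  2  3  4  5  5  6  7
 C  4  4  3  3  3  4  5  5  6  7
 A  5  5  4  4  4  4  5  6  6  6
 T  6  6  5  4  5  5  4  5  6  7

4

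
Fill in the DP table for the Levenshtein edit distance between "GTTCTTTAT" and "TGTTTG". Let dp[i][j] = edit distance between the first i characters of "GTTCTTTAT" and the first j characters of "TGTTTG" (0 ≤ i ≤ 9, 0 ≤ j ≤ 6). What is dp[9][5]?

5

   ''  T  G  T  T  T  G
''  0  1  2  3  4  5  6
 G  1  1  1  2  3  4  5
 T  2  1  2  1  2  3  4
 T  3  2  2  2  1  2  3
 C  4  3  3  3  2  2  3
 T  5  4  4  3  3  2  3
 T  6  5  5  4  3  3  3
 T  7  6  6  5  4  3  4
 A  8  7  7  6  5  4  4
 T  9  8  8  7  6  5  5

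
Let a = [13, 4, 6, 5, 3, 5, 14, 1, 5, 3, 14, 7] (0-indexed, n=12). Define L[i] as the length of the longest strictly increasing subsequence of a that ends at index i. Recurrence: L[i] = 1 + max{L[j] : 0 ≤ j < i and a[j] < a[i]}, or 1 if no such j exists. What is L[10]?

   i    0    1    2    3    4    5    6    7    8    9   10   11
a[i]   13    4    6    5    3    5   14    1    5    3   14    7
L[i]    1    1    2    2    1    2    3    1    2    2    3    3

3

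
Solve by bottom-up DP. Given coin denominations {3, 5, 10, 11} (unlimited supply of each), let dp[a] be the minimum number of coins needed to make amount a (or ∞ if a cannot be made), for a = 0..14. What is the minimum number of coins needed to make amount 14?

2

 a  0  1  2  3  4  5  6  7  8  9 10 11 12 13 14
dp  0  -  -  1  -  1  2  -  2  3  1  1  4  2  2
(- denotes ∞ / unreachable)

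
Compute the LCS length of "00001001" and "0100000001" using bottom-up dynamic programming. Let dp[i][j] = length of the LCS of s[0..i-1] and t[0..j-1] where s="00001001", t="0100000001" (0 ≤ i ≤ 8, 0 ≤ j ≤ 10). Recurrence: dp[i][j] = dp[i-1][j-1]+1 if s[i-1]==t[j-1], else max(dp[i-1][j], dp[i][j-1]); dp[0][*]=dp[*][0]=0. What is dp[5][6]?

4

   ''  0  1  0  0  0  0  0  0  0  1
''  0  0  0  0  0  0  0  0  0  0  0
 0  0  1  1  1  1  1  1  1  1  1  1
 0  0  1  1  2  2  2  2  2  2  2  2
 0  0  1  1  2  3  3  3  3  3  3  3
 0  0  1  1  2  3  4  4  4  4  4  4
 1  0  1  2  2  3  4  4  4  4  4  5
 0  0  1  2  3  3  4  5  5  5  5  5
 0  0  1  2  3  4  4  5  6  6  6  6
 1  0  1  2  3  4  4  5  6  6  6  7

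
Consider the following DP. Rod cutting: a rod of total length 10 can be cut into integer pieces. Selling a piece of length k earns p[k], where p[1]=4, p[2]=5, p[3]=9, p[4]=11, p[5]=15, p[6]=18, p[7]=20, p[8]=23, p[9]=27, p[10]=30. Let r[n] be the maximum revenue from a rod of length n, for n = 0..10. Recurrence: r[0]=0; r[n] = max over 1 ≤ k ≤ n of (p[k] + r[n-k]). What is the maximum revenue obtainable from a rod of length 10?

   n    0    1    2    3    4    5    6    7    8    9   10
r[n]    0    4    8   12   16   20   24   28   32   36   40

40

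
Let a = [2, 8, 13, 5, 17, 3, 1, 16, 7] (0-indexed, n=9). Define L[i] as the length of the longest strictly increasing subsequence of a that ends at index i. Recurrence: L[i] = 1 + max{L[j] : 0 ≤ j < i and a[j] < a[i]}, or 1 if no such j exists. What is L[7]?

   i    0    1    2    3    4    5    6    7    8
a[i]    2    8   13    5   17    3    1   16    7
L[i]    1    2    3    2    4    2    1    4    3

4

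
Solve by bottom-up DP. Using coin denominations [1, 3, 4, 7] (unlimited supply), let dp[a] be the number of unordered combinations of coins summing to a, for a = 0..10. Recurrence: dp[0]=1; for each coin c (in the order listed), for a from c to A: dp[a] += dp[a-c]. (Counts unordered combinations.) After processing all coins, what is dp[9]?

8

after  coin     0     1     2     3     4     5     6     7     8     9    10
          1     1     1     1     1     1     1     1     1     1     1     1
          3     1     1     1     2     2     2     3     3     3     4     4
          4     1     1     1     2     3     3     4     5     6     7     8
          7     1     1     1     2     3     3     4     6     7     8    10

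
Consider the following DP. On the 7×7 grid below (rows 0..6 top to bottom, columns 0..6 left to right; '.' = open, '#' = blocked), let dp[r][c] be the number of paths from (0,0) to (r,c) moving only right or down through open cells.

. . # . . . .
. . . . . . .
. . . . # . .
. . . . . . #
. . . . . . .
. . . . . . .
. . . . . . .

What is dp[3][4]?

16

r\c   0   1   2   3   4   5   6
  0   1   1   0   0   0   0   0
  1   1   2   2   2   2   2   2
  2   1   3   5   7   0   2   4
  3   1   4   9  16  16  18   0
  4   1   5  14  30  46  64  64
  5   1   6  20  50  96 160 224
  6   1   7  27  77 173 333 557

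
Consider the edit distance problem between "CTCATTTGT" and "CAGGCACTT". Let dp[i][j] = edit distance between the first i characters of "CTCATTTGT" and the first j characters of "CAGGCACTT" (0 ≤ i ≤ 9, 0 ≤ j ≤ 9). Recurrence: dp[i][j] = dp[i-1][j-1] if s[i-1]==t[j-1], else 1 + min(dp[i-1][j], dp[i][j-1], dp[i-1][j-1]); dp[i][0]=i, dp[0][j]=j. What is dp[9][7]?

7

   ''  C  A  G  G  C  A  C  T  T
''  0  1  2  3  4  5  6  7  8  9
 C  1  0  1  2  3  4  5  6  7  8
 T  2  1  1  2  3  4  5  6  6  7
 C  3  2  2  2  3  3  4  5  6  7
 A  4  3  2  3  3  4  3  4  5  6
 T  5  4  3  3  4  4  4  4  4  5
 T  6  5  4  4  4  5  5  5  4  4
 T  7  6  5  5  5  5  6  6  5  4
 G  8  7  6  5  5  6  6  7  6  5
 T  9  8  7  6  6  6  7  7  7  6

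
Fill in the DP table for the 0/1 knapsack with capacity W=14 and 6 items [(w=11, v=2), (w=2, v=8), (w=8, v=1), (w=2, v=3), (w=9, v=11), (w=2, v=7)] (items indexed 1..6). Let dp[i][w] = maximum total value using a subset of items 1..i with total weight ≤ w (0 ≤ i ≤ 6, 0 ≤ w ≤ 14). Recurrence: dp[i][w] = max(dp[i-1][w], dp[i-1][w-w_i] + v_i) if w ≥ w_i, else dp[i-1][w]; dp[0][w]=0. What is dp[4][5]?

i\w   0   1   2   3   4   5   6   7   8   9  10  11  12  13  14
  0   0   0   0   0   0   0   0   0   0   0   0   0   0   0   0
  1   0   0   0   0   0   0   0   0   0   0   0   2   2   2   2
  2   0   0   8   8   8   8   8   8   8   8   8   8   8  10  10
  3   0   0   8   8   8   8   8   8   8   8   9   9   9  10  10
  4   0   0   8   8  11  11  11  11  11  11  11  11  12  12  12
  5   0   0   8   8  11  11  11  11  11  11  11  19  19  22  22
  6   0   0   8   8  15  15  18  18  18  18  18  19  19  26  26

11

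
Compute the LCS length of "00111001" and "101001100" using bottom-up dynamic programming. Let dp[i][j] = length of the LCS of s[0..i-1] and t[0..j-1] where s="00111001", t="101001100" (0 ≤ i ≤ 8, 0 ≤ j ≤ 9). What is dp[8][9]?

6

   ''  1  0  1  0  0  1  1  0  0
''  0  0  0  0  0  0  0  0  0  0
 0  0  0  1  1  1  1  1  1  1  1
 0  0  0  1  1  2  2  2  2  2  2
 1  0  1  1  2  2  2  3  3  3  3
 1  0  1  1  2  2  2  3  4  4  4
 1  0  1  1  2  2  2  3  4  4  4
 0  0  1  2  2  3  3  3  4  5  5
 0  0  1  2  2  3  4  4  4  5  6
 1  0  1  2  3  3  4  5  5  5  6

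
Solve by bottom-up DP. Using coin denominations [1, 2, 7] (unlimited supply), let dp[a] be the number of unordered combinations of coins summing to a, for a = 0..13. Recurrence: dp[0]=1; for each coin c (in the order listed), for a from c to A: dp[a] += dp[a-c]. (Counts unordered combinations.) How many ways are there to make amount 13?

after  coin     0     1     2     3     4     5     6     7     8     9    10    11    12    13
          1     1     1     1     1     1     1     1     1     1     1     1     1     1     1
          2     1     1     2     2     3     3     4     4     5     5     6     6     7     7
          7     1     1     2     2     3     3     4     5     6     7     8     9    10    11

11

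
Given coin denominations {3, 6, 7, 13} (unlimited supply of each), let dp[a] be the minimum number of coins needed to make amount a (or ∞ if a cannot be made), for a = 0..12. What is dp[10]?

 a  0  1  2  3  4  5  6  7  8  9 10 11 12
dp  0  -  -  1  -  -  1  1  -  2  2  -  2
(- denotes ∞ / unreachable)

2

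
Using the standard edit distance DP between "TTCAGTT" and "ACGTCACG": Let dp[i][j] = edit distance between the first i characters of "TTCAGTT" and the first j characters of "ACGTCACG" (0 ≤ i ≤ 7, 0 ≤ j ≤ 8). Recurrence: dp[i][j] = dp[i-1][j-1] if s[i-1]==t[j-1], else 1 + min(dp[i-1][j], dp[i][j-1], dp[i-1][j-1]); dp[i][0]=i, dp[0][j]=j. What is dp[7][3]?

   ''  A  C  G  T  C  A  C  G
''  0  1  2  3  4  5  6  7  8
 T  1  1  2  3  3  4  5  6  7
 T  2  2  2  3  3  4  5  6  7
 C  3  3  2  3  4  3  4  5  6
 A  4  3  3  3  4  4  3  4  5
 G  5  4  4  3  4  5  4  4  4
 T  6  5  5  4  3  4  5  5  5
 T  7  6  6  5  4  4  5  6  6

5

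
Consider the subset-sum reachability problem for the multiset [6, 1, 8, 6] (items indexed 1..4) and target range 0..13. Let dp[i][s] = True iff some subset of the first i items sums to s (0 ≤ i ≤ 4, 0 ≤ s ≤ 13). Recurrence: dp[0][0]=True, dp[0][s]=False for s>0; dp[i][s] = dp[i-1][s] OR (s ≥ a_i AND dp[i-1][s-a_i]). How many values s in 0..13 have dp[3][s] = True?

i\s   0   1   2   3   4   5   6   7   8   9  10  11  12  13
  0   T   F   F   F   F   F   F   F   F   F   F   F   F   F
  1   T   F   F   F   F   F   T   F   F   F   F   F   F   F
  2   T   T   F   F   F   F   T   T   F   F   F   F   F   F
  3   T   T   F   F   F   F   T   T   T   T   F   F   F   F
  4   T   T   F   F   F   F   T   T   T   T   F   F   T   T

6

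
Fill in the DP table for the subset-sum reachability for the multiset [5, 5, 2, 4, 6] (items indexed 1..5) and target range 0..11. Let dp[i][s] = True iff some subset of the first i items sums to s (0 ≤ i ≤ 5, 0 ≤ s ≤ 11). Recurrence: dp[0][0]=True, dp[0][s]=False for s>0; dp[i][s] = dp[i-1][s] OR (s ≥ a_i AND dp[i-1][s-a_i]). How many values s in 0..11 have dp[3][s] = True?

i\s   0   1   2   3   4   5   6   7   8   9  10  11
  0   T   F   F   F   F   F   F   F   F   F   F   F
  1   T   F   F   F   F   T   F   F   F   F   F   F
  2   T   F   F   F   F   T   F   F   F   F   T   F
  3   T   F   T   F   F   T   F   T   F   F   T   F
  4   T   F   T   F   T   T   T   T   F   T   T   T
  5   T   F   T   F   T   T   T   T   T   T   T   T

5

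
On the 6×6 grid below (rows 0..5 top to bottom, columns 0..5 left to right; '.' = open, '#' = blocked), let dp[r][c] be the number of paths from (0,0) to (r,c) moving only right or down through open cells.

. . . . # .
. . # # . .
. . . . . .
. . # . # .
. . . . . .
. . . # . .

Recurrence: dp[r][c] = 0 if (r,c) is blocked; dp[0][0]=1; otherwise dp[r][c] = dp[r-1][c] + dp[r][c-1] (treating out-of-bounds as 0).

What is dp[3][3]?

3

r\c   0   1   2   3   4   5
  0   1   1   1   1   0   0
  1   1   2   0   0   0   0
  2   1   3   3   3   3   3
  3   1   4   0   3   0   3
  4   1   5   5   8   8  11
  5   1   6  11   0   8  19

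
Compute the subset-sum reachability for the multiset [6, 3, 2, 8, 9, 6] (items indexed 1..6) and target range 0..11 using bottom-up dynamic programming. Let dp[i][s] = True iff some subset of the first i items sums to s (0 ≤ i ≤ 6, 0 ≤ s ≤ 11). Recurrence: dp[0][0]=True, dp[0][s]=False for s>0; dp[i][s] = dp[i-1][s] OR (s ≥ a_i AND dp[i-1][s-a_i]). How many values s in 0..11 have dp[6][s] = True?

9

i\s   0   1   2   3   4   5   6   7   8   9  10  11
  0   T   F   F   F   F   F   F   F   F   F   F   F
  1   T   F   F   F   F   F   T   F   F   F   F   F
  2   T   F   F   T   F   F   T   F   F   T   F   F
  3   T   F   T   T   F   T   T   F   T   T   F   T
  4   T   F   T   T   F   T   T   F   T   T   T   T
  5   T   F   T   T   F   T   T   F   T   T   T   T
  6   T   F   T   T   F   T   T   F   T   T   T   T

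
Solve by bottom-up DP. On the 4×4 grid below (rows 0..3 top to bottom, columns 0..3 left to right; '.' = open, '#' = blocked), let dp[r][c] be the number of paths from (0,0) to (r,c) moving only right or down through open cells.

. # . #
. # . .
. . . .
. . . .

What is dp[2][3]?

r\c   0   1   2   3
  0   1   0   0   0
  1   1   0   0   0
  2   1   1   1   1
  3   1   2   3   4

1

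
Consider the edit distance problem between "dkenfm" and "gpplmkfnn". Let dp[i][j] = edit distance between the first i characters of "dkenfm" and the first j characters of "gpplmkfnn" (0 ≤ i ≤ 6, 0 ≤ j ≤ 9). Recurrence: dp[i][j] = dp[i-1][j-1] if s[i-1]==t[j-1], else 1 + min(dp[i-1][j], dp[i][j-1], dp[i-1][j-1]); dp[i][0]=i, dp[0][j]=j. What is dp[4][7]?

7

   ''  g  p  p  l  m  k  f  n  n
''  0  1  2  3  4  5  6  7  8  9
 d  1  1  2  3  4  5  6  7  8  9
 k  2  2  2  3  4  5  5  6  7  8
 e  3  3  3  3  4  5  6  6  7  8
 n  4  4  4  4  4  5  6  7  6  7
 f  5  5  5  5  5  5  6  6  7  7
 m  6  6  6  6  6  5  6  7  7  8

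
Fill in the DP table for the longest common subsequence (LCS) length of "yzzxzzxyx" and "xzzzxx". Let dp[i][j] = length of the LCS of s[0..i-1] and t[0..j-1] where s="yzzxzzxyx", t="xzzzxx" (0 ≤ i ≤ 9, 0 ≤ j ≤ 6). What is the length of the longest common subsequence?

   ''  x  z  z  z  x  x
''  0  0  0  0  0  0  0
 y  0  0  0  0  0  0  0
 z  0  0  1  1  1  1  1
 z  0  0  1  2  2  2  2
 x  0  1  1  2  2  3  3
 z  0  1  2  2  3  3  3
 z  0  1  2  3  3  3  3
 x  0  1  2  3  3  4  4
 y  0  1  2  3  3  4  4
 x  0  1  2  3  3  4  5

5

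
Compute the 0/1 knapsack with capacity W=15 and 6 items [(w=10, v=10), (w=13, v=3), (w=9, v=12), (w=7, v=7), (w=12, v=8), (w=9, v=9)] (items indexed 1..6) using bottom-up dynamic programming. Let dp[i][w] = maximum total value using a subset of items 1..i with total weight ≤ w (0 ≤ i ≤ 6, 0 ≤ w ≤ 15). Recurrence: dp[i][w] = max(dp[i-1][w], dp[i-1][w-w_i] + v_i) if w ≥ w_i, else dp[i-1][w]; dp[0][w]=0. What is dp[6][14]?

12

i\w   0   1   2   3   4   5   6   7   8   9  10  11  12  13  14  15
  0   0   0   0   0   0   0   0   0   0   0   0   0   0   0   0   0
  1   0   0   0   0   0   0   0   0   0   0  10  10  10  10  10  10
  2   0   0   0   0   0   0   0   0   0   0  10  10  10  10  10  10
  3   0   0   0   0   0   0   0   0   0  12  12  12  12  12  12  12
  4   0   0   0   0   0   0   0   7   7  12  12  12  12  12  12  12
  5   0   0   0   0   0   0   0   7   7  12  12  12  12  12  12  12
  6   0   0   0   0   0   0   0   7   7  12  12  12  12  12  12  12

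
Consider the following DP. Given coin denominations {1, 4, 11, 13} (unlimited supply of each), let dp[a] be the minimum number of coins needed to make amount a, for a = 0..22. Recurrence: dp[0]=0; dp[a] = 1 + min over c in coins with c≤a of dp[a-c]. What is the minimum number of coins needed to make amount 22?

2

 a  0  1  2  3  4  5  6  7  8  9 10 11 12 13 14 15 16 17 18 19 20 21 22
dp  0  1  2  3  1  2  3  4  2  3  4  1  2  1  2  2  3  2  3  3  4  3  2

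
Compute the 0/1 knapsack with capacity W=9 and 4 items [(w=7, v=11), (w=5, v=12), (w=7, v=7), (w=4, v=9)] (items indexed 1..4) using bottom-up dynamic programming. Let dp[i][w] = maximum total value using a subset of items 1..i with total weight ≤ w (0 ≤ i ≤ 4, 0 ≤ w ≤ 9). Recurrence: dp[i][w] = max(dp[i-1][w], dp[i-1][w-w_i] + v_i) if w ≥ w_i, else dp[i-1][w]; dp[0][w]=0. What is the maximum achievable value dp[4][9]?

i\w   0   1   2   3   4   5   6   7   8   9
  0   0   0   0   0   0   0   0   0   0   0
  1   0   0   0   0   0   0   0  11  11  11
  2   0   0   0   0   0  12  12  12  12  12
  3   0   0   0   0   0  12  12  12  12  12
  4   0   0   0   0   9  12  12  12  12  21

21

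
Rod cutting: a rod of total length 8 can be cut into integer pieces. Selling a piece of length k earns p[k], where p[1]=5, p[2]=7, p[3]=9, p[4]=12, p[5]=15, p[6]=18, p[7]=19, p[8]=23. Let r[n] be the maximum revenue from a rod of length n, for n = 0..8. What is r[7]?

35

   n    0    1    2    3    4    5    6    7    8
r[n]    0    5   10   15   20   25   30   35   40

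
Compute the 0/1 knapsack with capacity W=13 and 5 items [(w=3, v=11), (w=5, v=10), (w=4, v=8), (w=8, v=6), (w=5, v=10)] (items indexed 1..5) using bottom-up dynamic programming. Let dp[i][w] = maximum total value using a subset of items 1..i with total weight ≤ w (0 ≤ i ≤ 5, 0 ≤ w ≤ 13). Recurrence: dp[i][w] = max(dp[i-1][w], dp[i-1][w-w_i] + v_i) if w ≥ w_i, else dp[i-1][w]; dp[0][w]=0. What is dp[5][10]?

21

i\w   0   1   2   3   4   5   6   7   8   9  10  11  12  13
  0   0   0   0   0   0   0   0   0   0   0   0   0   0   0
  1   0   0   0  11  11  11  11  11  11  11  11  11  11  11
  2   0   0   0  11  11  11  11  11  21  21  21  21  21  21
  3   0   0   0  11  11  11  11  19  21  21  21  21  29  29
  4   0   0   0  11  11  11  11  19  21  21  21  21  29  29
  5   0   0   0  11  11  11  11  19  21  21  21  21  29  31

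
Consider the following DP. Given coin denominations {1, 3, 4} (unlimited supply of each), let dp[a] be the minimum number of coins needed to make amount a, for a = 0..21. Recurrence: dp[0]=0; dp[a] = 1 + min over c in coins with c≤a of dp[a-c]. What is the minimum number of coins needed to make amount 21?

 a  0  1  2  3  4  5  6  7  8  9 10 11 12 13 14 15 16 17 18 19 20 21
dp  0  1  2  1  1  2  2  2  2  3  3  3  3  4  4  4  4  5  5  5  5  6

6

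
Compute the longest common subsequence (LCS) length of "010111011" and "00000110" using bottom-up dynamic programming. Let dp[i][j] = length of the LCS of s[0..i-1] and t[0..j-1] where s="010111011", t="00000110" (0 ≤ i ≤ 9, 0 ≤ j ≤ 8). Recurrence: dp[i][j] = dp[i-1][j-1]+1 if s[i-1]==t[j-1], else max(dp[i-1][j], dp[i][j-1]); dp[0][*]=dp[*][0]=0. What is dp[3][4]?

   ''  0  0  0  0  0  1  1  0
''  0  0  0  0  0  0  0  0  0
 0  0  1  1  1  1  1  1  1  1
 1  0  1  1  1  1  1  2  2  2
 0  0  1  2  2  2  2  2  2  3
 1  0  1  2  2  2  2  3  3  3
 1  0  1  2  2  2  2  3  4  4
 1  0  1  2  2  2  2  3  4  4
 0  0  1  2  3  3  3  3  4  5
 1  0  1  2  3  3  3  4  4  5
 1  0  1  2  3  3  3  4  5  5

2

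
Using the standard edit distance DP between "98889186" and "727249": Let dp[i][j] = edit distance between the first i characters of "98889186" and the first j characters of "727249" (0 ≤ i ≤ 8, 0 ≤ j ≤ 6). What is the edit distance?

8

   ''  7  2  7  2  4  9
''  0  1  2  3  4  5  6
 9  1  1  2  3  4  5  5
 8  2  2  2  3  4  5  6
 8  3  3  3  3  4  5  6
 8  4  4  4  4  4  5  6
 9  5  5  5  5  5  5  5
 1  6  6  6  6  6  6  6
 8  7  7  7  7  7  7  7
 6  8  8  8  8  8  8  8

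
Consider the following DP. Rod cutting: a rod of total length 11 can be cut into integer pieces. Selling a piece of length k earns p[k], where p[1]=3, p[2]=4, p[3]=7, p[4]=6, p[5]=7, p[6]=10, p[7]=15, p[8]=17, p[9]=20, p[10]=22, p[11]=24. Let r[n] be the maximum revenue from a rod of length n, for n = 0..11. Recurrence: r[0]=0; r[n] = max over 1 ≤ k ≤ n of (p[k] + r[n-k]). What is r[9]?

   n    0    1    2    3    4    5    6    7    8    9   10   11
r[n]    0    3    6    9   12   15   18   21   24   27   30   33

27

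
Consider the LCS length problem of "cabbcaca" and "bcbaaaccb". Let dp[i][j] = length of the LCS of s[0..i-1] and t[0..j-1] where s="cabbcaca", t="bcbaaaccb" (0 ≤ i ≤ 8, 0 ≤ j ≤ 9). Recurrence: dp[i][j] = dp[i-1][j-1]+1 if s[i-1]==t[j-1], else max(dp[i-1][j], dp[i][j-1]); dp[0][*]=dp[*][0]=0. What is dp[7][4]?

   ''  b  c  b  a  a  a  c  c  b
''  0  0  0  0  0  0  0  0  0  0
 c  0  0  1  1  1  1  1  1  1  1
 a  0  0  1  1  2  2  2  2  2  2
 b  0  1  1  2  2  2  2  2  2  3
 b  0  1  1  2  2  2  2  2  2  3
 c  0  1  2  2  2  2  2  3  3  3
 a  0  1  2  2  3  3  3  3  3  3
 c  0  1  2  2  3  3  3  4  4  4
 a  0  1  2  2  3  4  4  4  4  4

3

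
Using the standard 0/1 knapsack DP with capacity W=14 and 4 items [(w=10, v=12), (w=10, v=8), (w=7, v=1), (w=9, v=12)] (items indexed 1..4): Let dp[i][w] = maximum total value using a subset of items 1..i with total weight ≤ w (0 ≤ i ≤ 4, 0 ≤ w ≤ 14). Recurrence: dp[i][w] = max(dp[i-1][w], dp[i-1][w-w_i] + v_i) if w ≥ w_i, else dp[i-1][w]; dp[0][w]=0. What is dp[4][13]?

12

i\w   0   1   2   3   4   5   6   7   8   9  10  11  12  13  14
  0   0   0   0   0   0   0   0   0   0   0   0   0   0   0   0
  1   0   0   0   0   0   0   0   0   0   0  12  12  12  12  12
  2   0   0   0   0   0   0   0   0   0   0  12  12  12  12  12
  3   0   0   0   0   0   0   0   1   1   1  12  12  12  12  12
  4   0   0   0   0   0   0   0   1   1  12  12  12  12  12  12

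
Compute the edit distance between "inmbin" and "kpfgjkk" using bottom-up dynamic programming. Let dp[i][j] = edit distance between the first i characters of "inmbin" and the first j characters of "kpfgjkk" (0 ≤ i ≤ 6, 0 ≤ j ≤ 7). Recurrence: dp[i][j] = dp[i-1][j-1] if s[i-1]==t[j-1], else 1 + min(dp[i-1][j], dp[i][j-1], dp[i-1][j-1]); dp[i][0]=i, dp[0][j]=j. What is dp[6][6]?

   ''  k  p  f  g  j  k  k
''  0  1  2  3  4  5  6  7
 i  1  1  2  3  4  5  6  7
 n  2  2  2  3  4  5  6  7
 m  3  3  3  3  4  5  6  7
 b  4  4  4  4  4  5  6  7
 i  5  5  5  5  5  5  6  7
 n  6  6  6  6  6  6  6  7

6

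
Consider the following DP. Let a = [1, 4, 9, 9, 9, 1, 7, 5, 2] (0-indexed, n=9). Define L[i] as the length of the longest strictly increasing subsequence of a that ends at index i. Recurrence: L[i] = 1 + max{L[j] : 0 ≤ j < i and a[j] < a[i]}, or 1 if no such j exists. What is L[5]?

   i    0    1    2    3    4    5    6    7    8
a[i]    1    4    9    9    9    1    7    5    2
L[i]    1    2    3    3    3    1    3    3    2

1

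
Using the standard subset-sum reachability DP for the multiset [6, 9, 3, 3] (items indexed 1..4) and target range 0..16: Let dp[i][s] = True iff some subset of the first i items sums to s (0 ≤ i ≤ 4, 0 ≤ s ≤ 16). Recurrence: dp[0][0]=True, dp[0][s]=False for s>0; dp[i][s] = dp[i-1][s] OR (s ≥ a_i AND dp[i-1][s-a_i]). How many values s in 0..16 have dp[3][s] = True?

6

i\s   0   1   2   3   4   5   6   7   8   9  10  11  12  13  14  15  16
  0   T   F   F   F   F   F   F   F   F   F   F   F   F   F   F   F   F
  1   T   F   F   F   F   F   T   F   F   F   F   F   F   F   F   F   F
  2   T   F   F   F   F   F   T   F   F   T   F   F   F   F   F   T   F
  3   T   F   F   T   F   F   T   F   F   T   F   F   T   F   F   T   F
  4   T   F   F   T   F   F   T   F   F   T   F   F   T   F   F   T   F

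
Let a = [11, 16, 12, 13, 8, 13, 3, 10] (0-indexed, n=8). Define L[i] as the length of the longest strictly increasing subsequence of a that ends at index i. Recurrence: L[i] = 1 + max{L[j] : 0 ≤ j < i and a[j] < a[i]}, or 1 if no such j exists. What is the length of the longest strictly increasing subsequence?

3

   i    0    1    2    3    4    5    6    7
a[i]   11   16   12   13    8   13    3   10
L[i]    1    2    2    3    1    3    1    2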